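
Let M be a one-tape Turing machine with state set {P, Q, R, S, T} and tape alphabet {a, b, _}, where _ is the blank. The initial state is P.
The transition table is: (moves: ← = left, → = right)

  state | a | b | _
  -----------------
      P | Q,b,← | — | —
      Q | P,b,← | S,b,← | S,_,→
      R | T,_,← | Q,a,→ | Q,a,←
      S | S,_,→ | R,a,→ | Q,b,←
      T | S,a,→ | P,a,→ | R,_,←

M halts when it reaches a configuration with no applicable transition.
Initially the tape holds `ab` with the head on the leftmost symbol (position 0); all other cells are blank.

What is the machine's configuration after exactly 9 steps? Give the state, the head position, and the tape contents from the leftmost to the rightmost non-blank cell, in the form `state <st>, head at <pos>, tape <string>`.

state Q, head at 3, tape aa_aa

P | _[a]b___   read a → write b, move ←, go to Q
Q | [_]bb___   read _ → write _, move →, go to S
S | _[b]b___   read b → write a, move →, go to R
R | _a[b]___   read b → write a, move →, go to Q
Q | _aa[_]__   read _ → write _, move →, go to S
S | _aa_[_]_   read _ → write b, move ←, go to Q
Q | _aa[_]b_   read _ → write _, move →, go to S
S | _aa_[b]_   read b → write a, move →, go to R
R | _aa_a[_]   read _ → write a, move ←, go to Q
Q | _aa_[a]a
After 9 steps: state Q, head at 3, tape aa_aa.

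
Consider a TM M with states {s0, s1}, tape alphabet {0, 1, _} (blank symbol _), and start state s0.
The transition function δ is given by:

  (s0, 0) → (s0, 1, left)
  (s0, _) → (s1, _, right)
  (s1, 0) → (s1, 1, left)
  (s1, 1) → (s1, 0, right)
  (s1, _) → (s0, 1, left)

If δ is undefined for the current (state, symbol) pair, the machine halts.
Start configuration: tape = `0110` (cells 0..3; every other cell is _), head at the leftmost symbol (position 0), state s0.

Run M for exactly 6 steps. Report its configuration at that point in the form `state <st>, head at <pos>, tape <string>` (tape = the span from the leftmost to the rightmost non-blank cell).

state s1, head at 2, tape 0001

state=s0 head=0 tape=_[0]110   (s0,0)→(s0,1,left)
state=s0 head=-1 tape=[_]1110   (s0,_)→(s1,_,right)
state=s1 head=0 tape=_[1]110   (s1,1)→(s1,0,right)
state=s1 head=1 tape=_0[1]10   (s1,1)→(s1,0,right)
state=s1 head=2 tape=_00[1]0   (s1,1)→(s1,0,right)
state=s1 head=3 tape=_000[0]   (s1,0)→(s1,1,left)
state=s1 head=2 tape=_00[0]1
After 6 steps: state s1, head at 2, tape 0001.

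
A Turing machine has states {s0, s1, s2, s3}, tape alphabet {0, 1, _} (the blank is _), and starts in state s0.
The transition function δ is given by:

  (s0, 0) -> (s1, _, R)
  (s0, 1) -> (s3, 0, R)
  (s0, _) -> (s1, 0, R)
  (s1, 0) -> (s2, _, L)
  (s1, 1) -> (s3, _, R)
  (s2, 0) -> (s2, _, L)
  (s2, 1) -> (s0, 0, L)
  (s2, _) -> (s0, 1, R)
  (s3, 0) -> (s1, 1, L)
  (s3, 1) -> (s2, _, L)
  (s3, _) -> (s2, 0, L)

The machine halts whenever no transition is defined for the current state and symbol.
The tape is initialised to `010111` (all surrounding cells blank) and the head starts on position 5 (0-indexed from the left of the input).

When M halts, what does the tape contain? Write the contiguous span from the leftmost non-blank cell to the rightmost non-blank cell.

10__1_0

s0 | 01011[1]_   read 1 → write 0, move R, go to s3
s3 | 010110[_]   read _ → write 0, move L, go to s2
s2 | 01011[0]0   read 0 → write _, move L, go to s2
s2 | 0101[1]_0   read 1 → write 0, move L, go to s0
s0 | 010[1]0_0   read 1 → write 0, move R, go to s3
s3 | 0100[0]_0   read 0 → write 1, move L, go to s1
s1 | 010[0]1_0   read 0 → write _, move L, go to s2
s2 | 01[0]_1_0   read 0 → write _, move L, go to s2
s2 | 0[1]__1_0   read 1 → write 0, move L, go to s0
s0 | [0]0__1_0   read 0 → write _, move R, go to s1
s1 | _[0]__1_0   read 0 → write _, move L, go to s2
s2 | [_]___1_0   read _ → write 1, move R, go to s0
s0 | 1[_]__1_0   read _ → write 0, move R, go to s1
s1 | 10[_]_1_0
The non-blank tape span at halt is 10__1_0.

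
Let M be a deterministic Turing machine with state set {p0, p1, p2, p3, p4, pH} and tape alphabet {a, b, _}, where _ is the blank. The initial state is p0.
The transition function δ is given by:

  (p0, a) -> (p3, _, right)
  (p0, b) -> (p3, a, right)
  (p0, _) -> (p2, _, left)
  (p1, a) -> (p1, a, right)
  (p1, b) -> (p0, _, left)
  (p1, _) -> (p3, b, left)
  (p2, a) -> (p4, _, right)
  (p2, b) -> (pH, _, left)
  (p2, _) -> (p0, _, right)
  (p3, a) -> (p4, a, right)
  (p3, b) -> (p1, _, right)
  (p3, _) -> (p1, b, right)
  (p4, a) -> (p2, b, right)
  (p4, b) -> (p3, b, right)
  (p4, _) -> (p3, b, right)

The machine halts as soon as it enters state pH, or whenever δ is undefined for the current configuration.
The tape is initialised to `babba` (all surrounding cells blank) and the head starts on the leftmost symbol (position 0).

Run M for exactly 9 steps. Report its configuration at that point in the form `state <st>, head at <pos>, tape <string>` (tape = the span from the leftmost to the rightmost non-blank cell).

state=p0 head=0 tape=[b]abba___   (p0,b)→(p3,a,right)
state=p3 head=1 tape=a[a]bba___   (p3,a)→(p4,a,right)
state=p4 head=2 tape=aa[b]ba___   (p4,b)→(p3,b,right)
state=p3 head=3 tape=aab[b]a___   (p3,b)→(p1,_,right)
state=p1 head=4 tape=aab_[a]___   (p1,a)→(p1,a,right)
state=p1 head=5 tape=aab_a[_]__   (p1,_)→(p3,b,left)
state=p3 head=4 tape=aab_[a]b__   (p3,a)→(p4,a,right)
state=p4 head=5 tape=aab_a[b]__   (p4,b)→(p3,b,right)
state=p3 head=6 tape=aab_ab[_]_   (p3,_)→(p1,b,right)
state=p1 head=7 tape=aab_abb[_]
After 9 steps: state p1, head at 7, tape aab_abb.

state p1, head at 7, tape aab_abb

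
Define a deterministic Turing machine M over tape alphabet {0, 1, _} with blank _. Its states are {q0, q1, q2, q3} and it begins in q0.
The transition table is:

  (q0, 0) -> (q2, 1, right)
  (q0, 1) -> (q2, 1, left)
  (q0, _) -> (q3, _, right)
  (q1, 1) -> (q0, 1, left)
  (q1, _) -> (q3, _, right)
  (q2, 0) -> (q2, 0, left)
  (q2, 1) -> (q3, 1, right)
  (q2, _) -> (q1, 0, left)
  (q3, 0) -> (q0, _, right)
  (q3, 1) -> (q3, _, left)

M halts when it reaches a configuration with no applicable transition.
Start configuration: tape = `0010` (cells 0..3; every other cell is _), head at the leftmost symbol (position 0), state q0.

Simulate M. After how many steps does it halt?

9

state=q0 head=0 tape=_[0]010   (q0,0)→(q2,1,right)
state=q2 head=1 tape=_1[0]10   (q2,0)→(q2,0,left)
state=q2 head=0 tape=_[1]010   (q2,1)→(q3,1,right)
state=q3 head=1 tape=_1[0]10   (q3,0)→(q0,_,right)
state=q0 head=2 tape=_1_[1]0   (q0,1)→(q2,1,left)
state=q2 head=1 tape=_1[_]10   (q2,_)→(q1,0,left)
state=q1 head=0 tape=_[1]010   (q1,1)→(q0,1,left)
state=q0 head=-1 tape=[_]1010   (q0,_)→(q3,_,right)
state=q3 head=0 tape=_[1]010   (q3,1)→(q3,_,left)
state=q3 head=-1 tape=[_]_010
M halts after 9 transitions.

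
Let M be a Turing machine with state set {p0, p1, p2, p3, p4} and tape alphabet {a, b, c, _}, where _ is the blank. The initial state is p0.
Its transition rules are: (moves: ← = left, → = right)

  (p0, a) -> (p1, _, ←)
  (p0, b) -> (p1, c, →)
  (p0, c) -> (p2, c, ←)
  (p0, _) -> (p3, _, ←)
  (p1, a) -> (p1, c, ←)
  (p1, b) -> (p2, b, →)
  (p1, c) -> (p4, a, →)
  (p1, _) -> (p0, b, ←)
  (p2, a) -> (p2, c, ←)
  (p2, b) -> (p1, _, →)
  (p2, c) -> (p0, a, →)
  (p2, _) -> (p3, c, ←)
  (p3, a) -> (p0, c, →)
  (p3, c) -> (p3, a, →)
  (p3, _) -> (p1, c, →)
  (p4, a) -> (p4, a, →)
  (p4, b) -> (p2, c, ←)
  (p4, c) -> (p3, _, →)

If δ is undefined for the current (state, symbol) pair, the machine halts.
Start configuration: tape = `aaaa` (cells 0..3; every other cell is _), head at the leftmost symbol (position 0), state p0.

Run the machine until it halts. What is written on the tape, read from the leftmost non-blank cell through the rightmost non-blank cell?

ca_bb_aaa

p0 | _____[a]aaa   read a → write _, move ←, go to p1
p1 | ____[_]_aaa   read _ → write b, move ←, go to p0
p0 | ___[_]b_aaa   read _ → write _, move ←, go to p3
p3 | __[_]_b_aaa   read _ → write c, move →, go to p1
p1 | __c[_]b_aaa   read _ → write b, move ←, go to p0
p0 | __[c]bb_aaa   read c → write c, move ←, go to p2
p2 | _[_]cbb_aaa   read _ → write c, move ←, go to p3
p3 | [_]ccbb_aaa   read _ → write c, move →, go to p1
p1 | c[c]cbb_aaa   read c → write a, move →, go to p4
p4 | ca[c]bb_aaa   read c → write _, move →, go to p3
p3 | ca_[b]b_aaa
The non-blank tape span at halt is ca_bb_aaa.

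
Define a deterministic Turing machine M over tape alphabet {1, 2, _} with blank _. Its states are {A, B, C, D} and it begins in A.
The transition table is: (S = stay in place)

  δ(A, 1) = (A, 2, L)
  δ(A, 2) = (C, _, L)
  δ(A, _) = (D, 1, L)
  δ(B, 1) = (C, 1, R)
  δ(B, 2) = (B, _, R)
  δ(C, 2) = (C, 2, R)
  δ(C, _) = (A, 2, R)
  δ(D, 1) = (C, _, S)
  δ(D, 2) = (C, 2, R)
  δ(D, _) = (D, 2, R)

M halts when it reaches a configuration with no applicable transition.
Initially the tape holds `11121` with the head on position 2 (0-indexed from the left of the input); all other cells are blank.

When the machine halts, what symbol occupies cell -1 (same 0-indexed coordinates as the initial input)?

2

A | __11[1]21_   read 1 → write 2, move L, go to A
A | __1[1]221_   read 1 → write 2, move L, go to A
A | __[1]2221_   read 1 → write 2, move L, go to A
A | _[_]22221_   read _ → write 1, move L, go to D
D | [_]122221_   read _ → write 2, move R, go to D
D | 2[1]22221_   read 1 → write _, move S, go to C
C | 2[_]22221_   read _ → write 2, move R, go to A
A | 22[2]2221_   read 2 → write _, move L, go to C
C | 2[2]_2221_   read 2 → write 2, move R, go to C
C | 22[_]2221_   read _ → write 2, move R, go to A
A | 222[2]221_   read 2 → write _, move L, go to C
C | 22[2]_221_   read 2 → write 2, move R, go to C
C | 222[_]221_   read _ → write 2, move R, go to A
A | 2222[2]21_   read 2 → write _, move L, go to C
C | 222[2]_21_   read 2 → write 2, move R, go to C
C | 2222[_]21_   read _ → write 2, move R, go to A
A | 22222[2]1_   read 2 → write _, move L, go to C
C | 2222[2]_1_   read 2 → write 2, move R, go to C
C | 22222[_]1_   read _ → write 2, move R, go to A
A | 222222[1]_   read 1 → write 2, move L, go to A
A | 22222[2]2_   read 2 → write _, move L, go to C
C | 2222[2]_2_   read 2 → write 2, move R, go to C
C | 22222[_]2_   read _ → write 2, move R, go to A
A | 222222[2]_   read 2 → write _, move L, go to C
C | 22222[2]__   read 2 → write 2, move R, go to C
C | 222222[_]_   read _ → write 2, move R, go to A
A | 2222222[_]   read _ → write 1, move L, go to D
D | 222222[2]1   read 2 → write 2, move R, go to C
C | 2222222[1]
Cell -1 holds 2 when M halts.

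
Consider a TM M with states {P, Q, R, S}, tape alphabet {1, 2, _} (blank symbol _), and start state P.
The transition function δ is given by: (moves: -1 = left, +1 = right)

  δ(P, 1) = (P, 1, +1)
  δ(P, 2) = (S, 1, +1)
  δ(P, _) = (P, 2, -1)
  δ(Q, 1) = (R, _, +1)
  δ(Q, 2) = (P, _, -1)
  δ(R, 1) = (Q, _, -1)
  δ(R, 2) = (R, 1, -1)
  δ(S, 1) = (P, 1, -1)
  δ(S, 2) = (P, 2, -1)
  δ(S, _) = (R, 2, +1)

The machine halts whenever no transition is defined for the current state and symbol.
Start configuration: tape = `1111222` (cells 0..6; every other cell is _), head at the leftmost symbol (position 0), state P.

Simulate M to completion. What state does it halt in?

R

state=P head=0 tape=[1]111222__   (P,1)→(P,1,+1)
state=P head=1 tape=1[1]11222__   (P,1)→(P,1,+1)
state=P head=2 tape=11[1]1222__   (P,1)→(P,1,+1)
state=P head=3 tape=111[1]222__   (P,1)→(P,1,+1)
state=P head=4 tape=1111[2]22__   (P,2)→(S,1,+1)
state=S head=5 tape=11111[2]2__   (S,2)→(P,2,-1)
state=P head=4 tape=1111[1]22__   (P,1)→(P,1,+1)
state=P head=5 tape=11111[2]2__   (P,2)→(S,1,+1)
state=S head=6 tape=111111[2]__   (S,2)→(P,2,-1)
state=P head=5 tape=11111[1]2__   (P,1)→(P,1,+1)
state=P head=6 tape=111111[2]__   (P,2)→(S,1,+1)
state=S head=7 tape=1111111[_]_   (S,_)→(R,2,+1)
state=R head=8 tape=11111112[_]
No transition is defined for (R, _); M halts in state R.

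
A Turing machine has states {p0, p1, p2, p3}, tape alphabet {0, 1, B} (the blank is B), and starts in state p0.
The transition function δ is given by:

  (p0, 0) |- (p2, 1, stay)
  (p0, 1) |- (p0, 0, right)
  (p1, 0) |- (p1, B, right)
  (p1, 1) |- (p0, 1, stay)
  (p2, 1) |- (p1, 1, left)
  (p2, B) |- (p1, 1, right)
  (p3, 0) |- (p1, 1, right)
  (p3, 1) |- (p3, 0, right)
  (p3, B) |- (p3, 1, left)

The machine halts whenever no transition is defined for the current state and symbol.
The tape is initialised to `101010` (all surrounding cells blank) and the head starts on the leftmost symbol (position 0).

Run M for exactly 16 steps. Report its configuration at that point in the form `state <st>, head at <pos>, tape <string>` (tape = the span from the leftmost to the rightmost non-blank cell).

state p1, head at 5, tape 0B0B1

p0 | [1]01010   read 1 → write 0, move right, go to p0
p0 | 0[0]1010   read 0 → write 1, move stay, go to p2
p2 | 0[1]1010   read 1 → write 1, move left, go to p1
p1 | [0]11010   read 0 → write B, move right, go to p1
p1 | B[1]1010   read 1 → write 1, move stay, go to p0
p0 | B[1]1010   read 1 → write 0, move right, go to p0
p0 | B0[1]010   read 1 → write 0, move right, go to p0
p0 | B00[0]10   read 0 → write 1, move stay, go to p2
p2 | B00[1]10   read 1 → write 1, move left, go to p1
p1 | B0[0]110   read 0 → write B, move right, go to p1
p1 | B0B[1]10   read 1 → write 1, move stay, go to p0
p0 | B0B[1]10   read 1 → write 0, move right, go to p0
p0 | B0B0[1]0   read 1 → write 0, move right, go to p0
p0 | B0B00[0]   read 0 → write 1, move stay, go to p2
p2 | B0B00[1]   read 1 → write 1, move left, go to p1
p1 | B0B0[0]1   read 0 → write B, move right, go to p1
p1 | B0B0B[1]
After 16 steps: state p1, head at 5, tape 0B0B1.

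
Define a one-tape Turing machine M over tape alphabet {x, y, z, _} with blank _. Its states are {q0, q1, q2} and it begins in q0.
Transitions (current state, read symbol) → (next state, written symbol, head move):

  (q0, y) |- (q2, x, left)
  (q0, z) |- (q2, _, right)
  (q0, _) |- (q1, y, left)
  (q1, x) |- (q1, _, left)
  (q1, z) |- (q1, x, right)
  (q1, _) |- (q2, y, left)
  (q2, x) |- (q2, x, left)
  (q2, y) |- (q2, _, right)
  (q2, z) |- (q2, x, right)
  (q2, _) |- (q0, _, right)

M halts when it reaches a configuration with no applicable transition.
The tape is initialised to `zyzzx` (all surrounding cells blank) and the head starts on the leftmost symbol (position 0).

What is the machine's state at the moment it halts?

q0

state=q0 head=0 tape=[z]yzzx   (q0,z)→(q2,_,right)
state=q2 head=1 tape=_[y]zzx   (q2,y)→(q2,_,right)
state=q2 head=2 tape=__[z]zx   (q2,z)→(q2,x,right)
state=q2 head=3 tape=__x[z]x   (q2,z)→(q2,x,right)
state=q2 head=4 tape=__xx[x]   (q2,x)→(q2,x,left)
state=q2 head=3 tape=__x[x]x   (q2,x)→(q2,x,left)
state=q2 head=2 tape=__[x]xx   (q2,x)→(q2,x,left)
state=q2 head=1 tape=_[_]xxx   (q2,_)→(q0,_,right)
state=q0 head=2 tape=__[x]xx
No transition is defined for (q0, x); M halts in state q0.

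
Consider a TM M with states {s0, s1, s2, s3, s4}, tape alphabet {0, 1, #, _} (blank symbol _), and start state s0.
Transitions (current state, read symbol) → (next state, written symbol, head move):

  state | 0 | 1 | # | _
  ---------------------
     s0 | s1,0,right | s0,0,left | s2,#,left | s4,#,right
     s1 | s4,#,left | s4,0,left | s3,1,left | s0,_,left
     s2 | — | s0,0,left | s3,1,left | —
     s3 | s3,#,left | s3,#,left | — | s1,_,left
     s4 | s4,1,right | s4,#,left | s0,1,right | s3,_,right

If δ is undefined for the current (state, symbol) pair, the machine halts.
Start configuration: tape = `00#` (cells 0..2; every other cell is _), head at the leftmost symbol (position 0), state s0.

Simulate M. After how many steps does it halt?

s0 | __[0]0#___   read 0 → write 0, move right, go to s1
s1 | __0[0]#___   read 0 → write #, move left, go to s4
s4 | __[0]##___   read 0 → write 1, move right, go to s4
s4 | __1[#]#___   read # → write 1, move right, go to s0
s0 | __11[#]___   read # → write #, move left, go to s2
s2 | __1[1]#___   read 1 → write 0, move left, go to s0
s0 | __[1]0#___   read 1 → write 0, move left, go to s0
s0 | _[_]00#___   read _ → write #, move right, go to s4
s4 | _#[0]0#___   read 0 → write 1, move right, go to s4
s4 | _#1[0]#___   read 0 → write 1, move right, go to s4
s4 | _#11[#]___   read # → write 1, move right, go to s0
s0 | _#111[_]__   read _ → write #, move right, go to s4
s4 | _#111#[_]_   read _ → write _, move right, go to s3
s3 | _#111#_[_]   read _ → write _, move left, go to s1
s1 | _#111#[_]_   read _ → write _, move left, go to s0
s0 | _#111[#]__   read # → write #, move left, go to s2
s2 | _#11[1]#__   read 1 → write 0, move left, go to s0
s0 | _#1[1]0#__   read 1 → write 0, move left, go to s0
s0 | _#[1]00#__   read 1 → write 0, move left, go to s0
s0 | _[#]000#__   read # → write #, move left, go to s2
s2 | [_]#000#__
M halts after 20 transitions.

20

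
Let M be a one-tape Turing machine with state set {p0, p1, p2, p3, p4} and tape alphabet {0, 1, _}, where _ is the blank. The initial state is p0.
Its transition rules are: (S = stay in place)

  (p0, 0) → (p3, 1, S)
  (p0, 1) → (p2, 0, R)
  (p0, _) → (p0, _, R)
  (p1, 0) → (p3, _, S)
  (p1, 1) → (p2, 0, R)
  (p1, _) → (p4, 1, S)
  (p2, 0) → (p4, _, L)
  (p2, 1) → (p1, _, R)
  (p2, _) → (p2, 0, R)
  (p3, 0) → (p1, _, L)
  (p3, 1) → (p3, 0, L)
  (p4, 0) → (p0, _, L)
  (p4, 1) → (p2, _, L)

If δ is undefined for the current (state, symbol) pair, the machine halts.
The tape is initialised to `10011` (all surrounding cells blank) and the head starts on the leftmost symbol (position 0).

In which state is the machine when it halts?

p0 | _[1]0011   read 1 → write 0, move R, go to p2
p2 | _0[0]011   read 0 → write _, move L, go to p4
p4 | _[0]_011   read 0 → write _, move L, go to p0
p0 | [_]__011   read _ → write _, move R, go to p0
p0 | _[_]_011   read _ → write _, move R, go to p0
p0 | __[_]011   read _ → write _, move R, go to p0
p0 | ___[0]11   read 0 → write 1, move S, go to p3
p3 | ___[1]11   read 1 → write 0, move L, go to p3
p3 | __[_]011
No transition is defined for (p3, _); M halts in state p3.

p3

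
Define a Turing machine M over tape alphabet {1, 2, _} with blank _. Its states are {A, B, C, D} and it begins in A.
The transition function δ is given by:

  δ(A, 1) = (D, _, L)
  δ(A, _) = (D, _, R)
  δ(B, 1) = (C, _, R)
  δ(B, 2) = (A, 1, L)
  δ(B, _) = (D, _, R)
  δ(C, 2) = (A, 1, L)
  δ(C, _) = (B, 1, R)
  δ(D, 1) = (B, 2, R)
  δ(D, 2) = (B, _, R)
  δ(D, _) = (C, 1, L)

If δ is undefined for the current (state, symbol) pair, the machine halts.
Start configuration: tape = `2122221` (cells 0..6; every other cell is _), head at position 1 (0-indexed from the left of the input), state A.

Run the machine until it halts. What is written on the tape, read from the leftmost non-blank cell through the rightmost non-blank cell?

2121

A | 2[1]22221   read 1 → write _, move L, go to D
D | [2]_22221   read 2 → write _, move R, go to B
B | _[_]22221   read _ → write _, move R, go to D
D | __[2]2221   read 2 → write _, move R, go to B
B | ___[2]221   read 2 → write 1, move L, go to A
A | __[_]1221   read _ → write _, move R, go to D
D | ___[1]221   read 1 → write 2, move R, go to B
B | ___2[2]21   read 2 → write 1, move L, go to A
A | ___[2]121
The non-blank tape span at halt is 2121.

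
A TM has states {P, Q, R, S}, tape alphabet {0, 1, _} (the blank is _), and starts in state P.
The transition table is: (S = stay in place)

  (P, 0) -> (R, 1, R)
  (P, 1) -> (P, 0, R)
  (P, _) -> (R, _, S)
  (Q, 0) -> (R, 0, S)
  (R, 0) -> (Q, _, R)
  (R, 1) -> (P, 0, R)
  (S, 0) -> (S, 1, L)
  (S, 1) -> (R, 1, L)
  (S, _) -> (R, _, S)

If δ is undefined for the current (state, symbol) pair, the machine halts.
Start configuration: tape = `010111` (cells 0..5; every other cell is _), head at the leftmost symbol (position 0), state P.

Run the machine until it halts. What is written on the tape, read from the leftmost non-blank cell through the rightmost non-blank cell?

state=P head=0 tape=[0]10111_   (P,0)→(R,1,R)
state=R head=1 tape=1[1]0111_   (R,1)→(P,0,R)
state=P head=2 tape=10[0]111_   (P,0)→(R,1,R)
state=R head=3 tape=101[1]11_   (R,1)→(P,0,R)
state=P head=4 tape=1010[1]1_   (P,1)→(P,0,R)
state=P head=5 tape=10100[1]_   (P,1)→(P,0,R)
state=P head=6 tape=101000[_]   (P,_)→(R,_,S)
state=R head=6 tape=101000[_]
The non-blank tape span at halt is 101000.

101000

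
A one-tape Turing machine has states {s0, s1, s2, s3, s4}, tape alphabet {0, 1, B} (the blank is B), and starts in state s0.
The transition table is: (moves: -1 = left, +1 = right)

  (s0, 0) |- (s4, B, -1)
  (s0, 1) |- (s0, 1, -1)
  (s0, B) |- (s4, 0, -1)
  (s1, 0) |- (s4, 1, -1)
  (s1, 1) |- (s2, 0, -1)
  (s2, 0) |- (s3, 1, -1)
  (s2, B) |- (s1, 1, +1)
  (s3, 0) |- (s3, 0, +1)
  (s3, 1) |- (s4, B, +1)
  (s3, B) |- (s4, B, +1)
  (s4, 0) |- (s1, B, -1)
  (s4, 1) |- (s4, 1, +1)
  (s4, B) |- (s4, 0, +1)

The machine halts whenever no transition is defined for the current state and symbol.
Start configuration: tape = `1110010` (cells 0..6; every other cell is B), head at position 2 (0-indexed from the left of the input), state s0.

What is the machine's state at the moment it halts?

s0 | BBB11[1]0010   read 1 → write 1, move -1, go to s0
s0 | BBB1[1]10010   read 1 → write 1, move -1, go to s0
s0 | BBB[1]110010   read 1 → write 1, move -1, go to s0
s0 | BB[B]1110010   read B → write 0, move -1, go to s4
s4 | B[B]01110010   read B → write 0, move +1, go to s4
s4 | B0[0]1110010   read 0 → write B, move -1, go to s1
s1 | B[0]B1110010   read 0 → write 1, move -1, go to s4
s4 | [B]1B1110010   read B → write 0, move +1, go to s4
s4 | 0[1]B1110010   read 1 → write 1, move +1, go to s4
s4 | 01[B]1110010   read B → write 0, move +1, go to s4
s4 | 010[1]110010   read 1 → write 1, move +1, go to s4
s4 | 0101[1]10010   read 1 → write 1, move +1, go to s4
s4 | 01011[1]0010   read 1 → write 1, move +1, go to s4
s4 | 010111[0]010   read 0 → write B, move -1, go to s1
s1 | 01011[1]B010   read 1 → write 0, move -1, go to s2
s2 | 0101[1]0B010
No transition is defined for (s2, 1); M halts in state s2.

s2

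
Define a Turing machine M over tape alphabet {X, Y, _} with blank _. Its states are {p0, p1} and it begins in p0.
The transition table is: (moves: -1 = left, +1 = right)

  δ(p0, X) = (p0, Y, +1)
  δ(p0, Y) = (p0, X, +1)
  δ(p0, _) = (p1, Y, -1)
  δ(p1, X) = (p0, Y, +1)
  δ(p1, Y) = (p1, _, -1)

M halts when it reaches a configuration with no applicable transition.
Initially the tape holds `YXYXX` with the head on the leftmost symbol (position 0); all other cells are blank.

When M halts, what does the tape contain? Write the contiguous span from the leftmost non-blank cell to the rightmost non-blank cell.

Y_Y_Y

p0 | _[Y]XYXX_   read Y → write X, move +1, go to p0
p0 | _X[X]YXX_   read X → write Y, move +1, go to p0
p0 | _XY[Y]XX_   read Y → write X, move +1, go to p0
p0 | _XYX[X]X_   read X → write Y, move +1, go to p0
p0 | _XYXY[X]_   read X → write Y, move +1, go to p0
p0 | _XYXYY[_]   read _ → write Y, move -1, go to p1
p1 | _XYXY[Y]Y   read Y → write _, move -1, go to p1
p1 | _XYX[Y]_Y   read Y → write _, move -1, go to p1
p1 | _XY[X]__Y   read X → write Y, move +1, go to p0
p0 | _XYY[_]_Y   read _ → write Y, move -1, go to p1
p1 | _XY[Y]Y_Y   read Y → write _, move -1, go to p1
p1 | _X[Y]_Y_Y   read Y → write _, move -1, go to p1
p1 | _[X]__Y_Y   read X → write Y, move +1, go to p0
p0 | _Y[_]_Y_Y   read _ → write Y, move -1, go to p1
p1 | _[Y]Y_Y_Y   read Y → write _, move -1, go to p1
p1 | [_]_Y_Y_Y
The non-blank tape span at halt is Y_Y_Y.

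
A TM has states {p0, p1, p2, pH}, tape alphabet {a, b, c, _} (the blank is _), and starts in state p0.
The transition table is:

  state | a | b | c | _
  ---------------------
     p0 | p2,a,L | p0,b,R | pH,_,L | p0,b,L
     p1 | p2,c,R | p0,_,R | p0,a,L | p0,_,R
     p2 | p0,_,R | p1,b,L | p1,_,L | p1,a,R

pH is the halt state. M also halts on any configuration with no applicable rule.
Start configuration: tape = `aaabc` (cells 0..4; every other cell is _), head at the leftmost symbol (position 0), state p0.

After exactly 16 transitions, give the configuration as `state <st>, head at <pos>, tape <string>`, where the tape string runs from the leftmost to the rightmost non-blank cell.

p0 | _[a]aabc   read a → write a, move L, go to p2
p2 | [_]aaabc   read _ → write a, move R, go to p1
p1 | a[a]aabc   read a → write c, move R, go to p2
p2 | ac[a]abc   read a → write _, move R, go to p0
p0 | ac_[a]bc   read a → write a, move L, go to p2
p2 | ac[_]abc   read _ → write a, move R, go to p1
p1 | aca[a]bc   read a → write c, move R, go to p2
p2 | acac[b]c   read b → write b, move L, go to p1
p1 | aca[c]bc   read c → write a, move L, go to p0
p0 | ac[a]abc   read a → write a, move L, go to p2
p2 | a[c]aabc   read c → write _, move L, go to p1
p1 | [a]_aabc   read a → write c, move R, go to p2
p2 | c[_]aabc   read _ → write a, move R, go to p1
p1 | ca[a]abc   read a → write c, move R, go to p2
p2 | cac[a]bc   read a → write _, move R, go to p0
p0 | cac_[b]c   read b → write b, move R, go to p0
p0 | cac_b[c]
After 16 steps: state p0, head at 4, tape cac_bc.

state p0, head at 4, tape cac_bc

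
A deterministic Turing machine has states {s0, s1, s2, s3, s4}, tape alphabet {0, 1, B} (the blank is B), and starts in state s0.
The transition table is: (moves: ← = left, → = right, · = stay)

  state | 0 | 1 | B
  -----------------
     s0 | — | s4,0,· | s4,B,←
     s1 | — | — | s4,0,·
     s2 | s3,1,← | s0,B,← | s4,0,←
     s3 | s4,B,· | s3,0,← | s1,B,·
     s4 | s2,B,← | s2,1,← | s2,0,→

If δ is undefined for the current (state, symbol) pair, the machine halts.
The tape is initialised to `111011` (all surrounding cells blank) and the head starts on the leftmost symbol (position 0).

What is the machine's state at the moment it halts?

s0 | BB[1]11011   read 1 → write 0, move ·, go to s4
s4 | BB[0]11011   read 0 → write B, move ←, go to s2
s2 | B[B]B11011   read B → write 0, move ←, go to s4
s4 | [B]0B11011   read B → write 0, move →, go to s2
s2 | 0[0]B11011   read 0 → write 1, move ←, go to s3
s3 | [0]1B11011   read 0 → write B, move ·, go to s4
s4 | [B]1B11011   read B → write 0, move →, go to s2
s2 | 0[1]B11011   read 1 → write B, move ←, go to s0
s0 | [0]BB11011
No transition is defined for (s0, 0); M halts in state s0.

s0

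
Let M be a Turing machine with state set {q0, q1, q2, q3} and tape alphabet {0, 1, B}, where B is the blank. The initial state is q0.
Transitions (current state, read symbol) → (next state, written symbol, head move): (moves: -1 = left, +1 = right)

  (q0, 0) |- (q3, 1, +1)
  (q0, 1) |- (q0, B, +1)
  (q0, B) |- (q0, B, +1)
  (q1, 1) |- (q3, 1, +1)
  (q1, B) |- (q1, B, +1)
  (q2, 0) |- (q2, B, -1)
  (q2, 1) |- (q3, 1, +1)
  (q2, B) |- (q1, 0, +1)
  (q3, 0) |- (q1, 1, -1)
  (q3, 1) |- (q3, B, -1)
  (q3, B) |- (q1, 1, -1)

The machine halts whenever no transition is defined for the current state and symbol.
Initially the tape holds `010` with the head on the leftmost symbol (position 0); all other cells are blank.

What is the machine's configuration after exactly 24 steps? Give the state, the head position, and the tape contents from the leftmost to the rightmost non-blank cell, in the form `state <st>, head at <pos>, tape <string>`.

state=q0 head=0 tape=BBBB[0]10   (q0,0)→(q3,1,+1)
state=q3 head=1 tape=BBBB1[1]0   (q3,1)→(q3,B,-1)
state=q3 head=0 tape=BBBB[1]B0   (q3,1)→(q3,B,-1)
state=q3 head=-1 tape=BBB[B]BB0   (q3,B)→(q1,1,-1)
state=q1 head=-2 tape=BB[B]1BB0   (q1,B)→(q1,B,+1)
state=q1 head=-1 tape=BBB[1]BB0   (q1,1)→(q3,1,+1)
state=q3 head=0 tape=BBB1[B]B0   (q3,B)→(q1,1,-1)
state=q1 head=-1 tape=BBB[1]1B0   (q1,1)→(q3,1,+1)
state=q3 head=0 tape=BBB1[1]B0   (q3,1)→(q3,B,-1)
state=q3 head=-1 tape=BBB[1]BB0   (q3,1)→(q3,B,-1)
state=q3 head=-2 tape=BB[B]BBB0   (q3,B)→(q1,1,-1)
state=q1 head=-3 tape=B[B]1BBB0   (q1,B)→(q1,B,+1)
state=q1 head=-2 tape=BB[1]BBB0   (q1,1)→(q3,1,+1)
state=q3 head=-1 tape=BB1[B]BB0   (q3,B)→(q1,1,-1)
state=q1 head=-2 tape=BB[1]1BB0   (q1,1)→(q3,1,+1)
state=q3 head=-1 tape=BB1[1]BB0   (q3,1)→(q3,B,-1)
state=q3 head=-2 tape=BB[1]BBB0   (q3,1)→(q3,B,-1)
state=q3 head=-3 tape=B[B]BBBB0   (q3,B)→(q1,1,-1)
state=q1 head=-4 tape=[B]1BBBB0   (q1,B)→(q1,B,+1)
state=q1 head=-3 tape=B[1]BBBB0   (q1,1)→(q3,1,+1)
state=q3 head=-2 tape=B1[B]BBB0   (q3,B)→(q1,1,-1)
state=q1 head=-3 tape=B[1]1BBB0   (q1,1)→(q3,1,+1)
state=q3 head=-2 tape=B1[1]BBB0   (q3,1)→(q3,B,-1)
state=q3 head=-3 tape=B[1]BBBB0   (q3,1)→(q3,B,-1)
state=q3 head=-4 tape=[B]BBBBB0
After 24 steps: state q3, head at -4, tape 0.

state q3, head at -4, tape 0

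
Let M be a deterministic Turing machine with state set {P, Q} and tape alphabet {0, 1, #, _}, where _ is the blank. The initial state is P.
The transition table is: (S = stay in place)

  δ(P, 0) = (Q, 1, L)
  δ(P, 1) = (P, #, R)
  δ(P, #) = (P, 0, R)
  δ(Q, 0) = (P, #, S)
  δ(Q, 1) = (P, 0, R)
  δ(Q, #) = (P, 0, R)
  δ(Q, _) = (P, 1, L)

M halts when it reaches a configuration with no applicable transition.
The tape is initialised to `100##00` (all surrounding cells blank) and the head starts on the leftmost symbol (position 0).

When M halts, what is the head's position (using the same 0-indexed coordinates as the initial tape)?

7

P | [1]00##00_   read 1 → write #, move R, go to P
P | #[0]0##00_   read 0 → write 1, move L, go to Q
Q | [#]10##00_   read # → write 0, move R, go to P
P | 0[1]0##00_   read 1 → write #, move R, go to P
P | 0#[0]##00_   read 0 → write 1, move L, go to Q
Q | 0[#]1##00_   read # → write 0, move R, go to P
P | 00[1]##00_   read 1 → write #, move R, go to P
P | 00#[#]#00_   read # → write 0, move R, go to P
P | 00#0[#]00_   read # → write 0, move R, go to P
P | 00#00[0]0_   read 0 → write 1, move L, go to Q
Q | 00#0[0]10_   read 0 → write #, move S, go to P
P | 00#0[#]10_   read # → write 0, move R, go to P
P | 00#00[1]0_   read 1 → write #, move R, go to P
P | 00#00#[0]_   read 0 → write 1, move L, go to Q
Q | 00#00[#]1_   read # → write 0, move R, go to P
P | 00#000[1]_   read 1 → write #, move R, go to P
P | 00#000#[_]
At halt the head is at cell 7.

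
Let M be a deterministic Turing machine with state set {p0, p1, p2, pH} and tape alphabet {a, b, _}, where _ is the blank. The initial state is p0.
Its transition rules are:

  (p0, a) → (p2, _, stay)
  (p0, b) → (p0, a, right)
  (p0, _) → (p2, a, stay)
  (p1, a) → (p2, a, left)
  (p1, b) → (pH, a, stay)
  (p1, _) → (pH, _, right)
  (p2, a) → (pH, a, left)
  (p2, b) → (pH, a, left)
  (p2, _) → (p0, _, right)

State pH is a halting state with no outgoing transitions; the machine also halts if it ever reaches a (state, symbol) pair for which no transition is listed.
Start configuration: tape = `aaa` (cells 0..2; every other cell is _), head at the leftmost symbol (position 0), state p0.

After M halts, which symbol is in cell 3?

a

state=p0 head=0 tape=[a]aa_   (p0,a)→(p2,_,stay)
state=p2 head=0 tape=[_]aa_   (p2,_)→(p0,_,right)
state=p0 head=1 tape=_[a]a_   (p0,a)→(p2,_,stay)
state=p2 head=1 tape=_[_]a_   (p2,_)→(p0,_,right)
state=p0 head=2 tape=__[a]_   (p0,a)→(p2,_,stay)
state=p2 head=2 tape=__[_]_   (p2,_)→(p0,_,right)
state=p0 head=3 tape=___[_]   (p0,_)→(p2,a,stay)
state=p2 head=3 tape=___[a]   (p2,a)→(pH,a,left)
state=pH head=2 tape=__[_]a
Cell 3 holds a when M halts.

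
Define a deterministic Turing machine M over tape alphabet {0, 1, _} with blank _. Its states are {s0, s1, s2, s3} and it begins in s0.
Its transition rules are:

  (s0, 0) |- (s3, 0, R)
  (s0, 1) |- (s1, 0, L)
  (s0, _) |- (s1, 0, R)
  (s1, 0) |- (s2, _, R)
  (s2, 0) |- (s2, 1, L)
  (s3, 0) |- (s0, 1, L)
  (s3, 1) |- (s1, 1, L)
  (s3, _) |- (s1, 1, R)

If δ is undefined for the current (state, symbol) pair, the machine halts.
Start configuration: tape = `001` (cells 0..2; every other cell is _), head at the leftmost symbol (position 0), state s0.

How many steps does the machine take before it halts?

5

state=s0 head=0 tape=[0]01   (s0,0)→(s3,0,R)
state=s3 head=1 tape=0[0]1   (s3,0)→(s0,1,L)
state=s0 head=0 tape=[0]11   (s0,0)→(s3,0,R)
state=s3 head=1 tape=0[1]1   (s3,1)→(s1,1,L)
state=s1 head=0 tape=[0]11   (s1,0)→(s2,_,R)
state=s2 head=1 tape=_[1]1
M halts after 5 transitions.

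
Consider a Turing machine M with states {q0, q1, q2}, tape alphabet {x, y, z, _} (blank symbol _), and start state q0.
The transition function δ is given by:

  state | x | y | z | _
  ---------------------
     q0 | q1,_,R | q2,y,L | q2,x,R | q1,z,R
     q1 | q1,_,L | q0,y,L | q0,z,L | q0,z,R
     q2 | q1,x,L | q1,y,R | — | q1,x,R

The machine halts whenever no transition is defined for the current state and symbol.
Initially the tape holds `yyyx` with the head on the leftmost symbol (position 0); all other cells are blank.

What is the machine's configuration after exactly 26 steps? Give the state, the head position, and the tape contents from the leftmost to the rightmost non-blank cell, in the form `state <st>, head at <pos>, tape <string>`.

state q2, head at -2, tape xzxyyyx

q0 | ___[y]yyx   read y → write y, move L, go to q2
q2 | __[_]yyyx   read _ → write x, move R, go to q1
q1 | __x[y]yyx   read y → write y, move L, go to q0
q0 | __[x]yyyx   read x → write _, move R, go to q1
q1 | ___[y]yyx   read y → write y, move L, go to q0
q0 | __[_]yyyx   read _ → write z, move R, go to q1
q1 | __z[y]yyx   read y → write y, move L, go to q0
q0 | __[z]yyyx   read z → write x, move R, go to q2
q2 | __x[y]yyx   read y → write y, move R, go to q1
q1 | __xy[y]yx   read y → write y, move L, go to q0
q0 | __x[y]yyx   read y → write y, move L, go to q2
q2 | __[x]yyyx   read x → write x, move L, go to q1
q1 | _[_]xyyyx   read _ → write z, move R, go to q0
q0 | _z[x]yyyx   read x → write _, move R, go to q1
q1 | _z_[y]yyx   read y → write y, move L, go to q0
q0 | _z[_]yyyx   read _ → write z, move R, go to q1
q1 | _zz[y]yyx   read y → write y, move L, go to q0
q0 | _z[z]yyyx   read z → write x, move R, go to q2
q2 | _zx[y]yyx   read y → write y, move R, go to q1
q1 | _zxy[y]yx   read y → write y, move L, go to q0
q0 | _zx[y]yyx   read y → write y, move L, go to q2
q2 | _z[x]yyyx   read x → write x, move L, go to q1
q1 | _[z]xyyyx   read z → write z, move L, go to q0
q0 | [_]zxyyyx   read _ → write z, move R, go to q1
q1 | z[z]xyyyx   read z → write z, move L, go to q0
q0 | [z]zxyyyx   read z → write x, move R, go to q2
q2 | x[z]xyyyx
After 26 steps: state q2, head at -2, tape xzxyyyx.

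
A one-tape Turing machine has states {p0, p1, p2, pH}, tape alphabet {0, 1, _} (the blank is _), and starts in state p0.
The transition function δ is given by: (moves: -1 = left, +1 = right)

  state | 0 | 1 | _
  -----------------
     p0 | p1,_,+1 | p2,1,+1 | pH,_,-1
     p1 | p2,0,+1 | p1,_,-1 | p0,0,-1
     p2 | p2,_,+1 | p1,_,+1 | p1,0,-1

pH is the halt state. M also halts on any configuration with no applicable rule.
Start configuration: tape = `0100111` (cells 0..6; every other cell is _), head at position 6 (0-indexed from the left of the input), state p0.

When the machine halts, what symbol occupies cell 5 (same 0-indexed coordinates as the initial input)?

p0 | 010011[1]__   read 1 → write 1, move +1, go to p2
p2 | 0100111[_]_   read _ → write 0, move -1, go to p1
p1 | 010011[1]0_   read 1 → write _, move -1, go to p1
p1 | 01001[1]_0_   read 1 → write _, move -1, go to p1
p1 | 0100[1]__0_   read 1 → write _, move -1, go to p1
p1 | 010[0]___0_   read 0 → write 0, move +1, go to p2
p2 | 0100[_]__0_   read _ → write 0, move -1, go to p1
p1 | 010[0]0__0_   read 0 → write 0, move +1, go to p2
p2 | 0100[0]__0_   read 0 → write _, move +1, go to p2
p2 | 0100_[_]_0_   read _ → write 0, move -1, go to p1
p1 | 0100[_]0_0_   read _ → write 0, move -1, go to p0
p0 | 010[0]00_0_   read 0 → write _, move +1, go to p1
p1 | 010_[0]0_0_   read 0 → write 0, move +1, go to p2
p2 | 010_0[0]_0_   read 0 → write _, move +1, go to p2
p2 | 010_0_[_]0_   read _ → write 0, move -1, go to p1
p1 | 010_0[_]00_   read _ → write 0, move -1, go to p0
p0 | 010_[0]000_   read 0 → write _, move +1, go to p1
p1 | 010__[0]00_   read 0 → write 0, move +1, go to p2
p2 | 010__0[0]0_   read 0 → write _, move +1, go to p2
p2 | 010__0_[0]_   read 0 → write _, move +1, go to p2
p2 | 010__0__[_]   read _ → write 0, move -1, go to p1
p1 | 010__0_[_]0   read _ → write 0, move -1, go to p0
p0 | 010__0[_]00   read _ → write _, move -1, go to pH
pH | 010__[0]_00
Cell 5 holds 0 when M halts.

0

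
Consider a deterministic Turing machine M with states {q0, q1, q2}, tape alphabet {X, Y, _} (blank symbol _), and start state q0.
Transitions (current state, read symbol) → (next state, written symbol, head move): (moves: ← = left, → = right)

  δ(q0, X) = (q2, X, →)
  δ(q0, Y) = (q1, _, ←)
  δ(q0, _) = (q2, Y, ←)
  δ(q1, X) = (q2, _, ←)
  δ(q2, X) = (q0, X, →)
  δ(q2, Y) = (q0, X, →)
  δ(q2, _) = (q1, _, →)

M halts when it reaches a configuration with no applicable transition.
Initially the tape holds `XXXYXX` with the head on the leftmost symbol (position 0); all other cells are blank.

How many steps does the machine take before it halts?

q0 | _[X]XXYXX_   read X → write X, move →, go to q2
q2 | _X[X]XYXX_   read X → write X, move →, go to q0
q0 | _XX[X]YXX_   read X → write X, move →, go to q2
q2 | _XXX[Y]XX_   read Y → write X, move →, go to q0
q0 | _XXXX[X]X_   read X → write X, move →, go to q2
q2 | _XXXXX[X]_   read X → write X, move →, go to q0
q0 | _XXXXXX[_]   read _ → write Y, move ←, go to q2
q2 | _XXXXX[X]Y   read X → write X, move →, go to q0
q0 | _XXXXXX[Y]   read Y → write _, move ←, go to q1
q1 | _XXXXX[X]_   read X → write _, move ←, go to q2
q2 | _XXXX[X]__   read X → write X, move →, go to q0
q0 | _XXXXX[_]_   read _ → write Y, move ←, go to q2
q2 | _XXXX[X]Y_   read X → write X, move →, go to q0
q0 | _XXXXX[Y]_   read Y → write _, move ←, go to q1
q1 | _XXXX[X]__   read X → write _, move ←, go to q2
q2 | _XXX[X]___   read X → write X, move →, go to q0
q0 | _XXXX[_]__   read _ → write Y, move ←, go to q2
q2 | _XXX[X]Y__   read X → write X, move →, go to q0
q0 | _XXXX[Y]__   read Y → write _, move ←, go to q1
q1 | _XXX[X]___   read X → write _, move ←, go to q2
q2 | _XX[X]____   read X → write X, move →, go to q0
q0 | _XXX[_]___   read _ → write Y, move ←, go to q2
q2 | _XX[X]Y___   read X → write X, move →, go to q0
q0 | _XXX[Y]___   read Y → write _, move ←, go to q1
q1 | _XX[X]____   read X → write _, move ←, go to q2
q2 | _X[X]_____   read X → write X, move →, go to q0
q0 | _XX[_]____   read _ → write Y, move ←, go to q2
q2 | _X[X]Y____   read X → write X, move →, go to q0
q0 | _XX[Y]____   read Y → write _, move ←, go to q1
q1 | _X[X]_____   read X → write _, move ←, go to q2
q2 | _[X]______   read X → write X, move →, go to q0
q0 | _X[_]_____   read _ → write Y, move ←, go to q2
q2 | _[X]Y_____   read X → write X, move →, go to q0
q0 | _X[Y]_____   read Y → write _, move ←, go to q1
q1 | _[X]______   read X → write _, move ←, go to q2
q2 | [_]_______   read _ → write _, move →, go to q1
q1 | _[_]______
M halts after 36 transitions.

36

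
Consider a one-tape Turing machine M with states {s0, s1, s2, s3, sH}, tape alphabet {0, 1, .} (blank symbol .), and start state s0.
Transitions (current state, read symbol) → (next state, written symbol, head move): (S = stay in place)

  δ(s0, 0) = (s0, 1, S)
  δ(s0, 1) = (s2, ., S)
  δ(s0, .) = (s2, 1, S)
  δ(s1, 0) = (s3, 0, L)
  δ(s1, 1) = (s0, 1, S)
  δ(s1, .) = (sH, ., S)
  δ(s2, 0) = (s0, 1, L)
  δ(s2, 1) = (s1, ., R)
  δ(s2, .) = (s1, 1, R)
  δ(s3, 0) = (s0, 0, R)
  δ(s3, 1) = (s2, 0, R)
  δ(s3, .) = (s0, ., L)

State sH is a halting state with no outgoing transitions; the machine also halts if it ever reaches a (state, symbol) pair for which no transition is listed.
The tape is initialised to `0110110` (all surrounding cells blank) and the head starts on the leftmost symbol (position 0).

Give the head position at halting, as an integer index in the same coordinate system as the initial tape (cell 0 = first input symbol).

s0 | [0]110110.   read 0 → write 1, move S, go to s0
s0 | [1]110110.   read 1 → write ., move S, go to s2
s2 | [.]110110.   read . → write 1, move R, go to s1
s1 | 1[1]10110.   read 1 → write 1, move S, go to s0
s0 | 1[1]10110.   read 1 → write ., move S, go to s2
s2 | 1[.]10110.   read . → write 1, move R, go to s1
s1 | 11[1]0110.   read 1 → write 1, move S, go to s0
s0 | 11[1]0110.   read 1 → write ., move S, go to s2
s2 | 11[.]0110.   read . → write 1, move R, go to s1
s1 | 111[0]110.   read 0 → write 0, move L, go to s3
s3 | 11[1]0110.   read 1 → write 0, move R, go to s2
s2 | 110[0]110.   read 0 → write 1, move L, go to s0
s0 | 11[0]1110.   read 0 → write 1, move S, go to s0
s0 | 11[1]1110.   read 1 → write ., move S, go to s2
s2 | 11[.]1110.   read . → write 1, move R, go to s1
s1 | 111[1]110.   read 1 → write 1, move S, go to s0
s0 | 111[1]110.   read 1 → write ., move S, go to s2
s2 | 111[.]110.   read . → write 1, move R, go to s1
s1 | 1111[1]10.   read 1 → write 1, move S, go to s0
s0 | 1111[1]10.   read 1 → write ., move S, go to s2
s2 | 1111[.]10.   read . → write 1, move R, go to s1
s1 | 11111[1]0.   read 1 → write 1, move S, go to s0
s0 | 11111[1]0.   read 1 → write ., move S, go to s2
s2 | 11111[.]0.   read . → write 1, move R, go to s1
s1 | 111111[0].   read 0 → write 0, move L, go to s3
s3 | 11111[1]0.   read 1 → write 0, move R, go to s2
s2 | 111110[0].   read 0 → write 1, move L, go to s0
s0 | 11111[0]1.   read 0 → write 1, move S, go to s0
s0 | 11111[1]1.   read 1 → write ., move S, go to s2
s2 | 11111[.]1.   read . → write 1, move R, go to s1
s1 | 111111[1].   read 1 → write 1, move S, go to s0
s0 | 111111[1].   read 1 → write ., move S, go to s2
s2 | 111111[.].   read . → write 1, move R, go to s1
s1 | 1111111[.]   read . → write ., move S, go to sH
sH | 1111111[.]
At halt the head is at cell 7.

7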